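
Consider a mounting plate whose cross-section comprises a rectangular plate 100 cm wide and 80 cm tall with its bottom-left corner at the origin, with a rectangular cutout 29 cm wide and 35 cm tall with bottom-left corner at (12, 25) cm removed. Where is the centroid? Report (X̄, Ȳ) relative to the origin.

plate: A = 100 × 80 = 8000.00, centroid at (50.00, 40.00).
hole: A = −(29 × 35) = -1015.00, centroid at (26.50, 42.50).
ΣA = 6985.00 cm², ΣAX̄ = 373102.50 cm³, ΣAȲ = 276862.50 cm³.
X̄ = 373102.50/6985.00 = 53.41 cm; Ȳ = 276862.50/6985.00 = 39.64 cm.

X̄ = 53.41 cm, Ȳ = 39.64 cm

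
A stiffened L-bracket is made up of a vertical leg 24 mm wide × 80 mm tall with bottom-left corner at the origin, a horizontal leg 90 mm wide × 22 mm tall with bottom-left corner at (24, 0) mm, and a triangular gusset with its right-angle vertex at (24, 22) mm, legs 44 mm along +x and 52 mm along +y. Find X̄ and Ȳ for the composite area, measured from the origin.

X̄ = 40.42 mm, Ȳ = 28.46 mm

vertical leg: A = 24 × 80 = 1920.00, centroid at (12.00, 40.00).
horizontal leg: A = 90 × 22 = 1980.00, centroid at (69.00, 11.00).
gusset: A = ½·44·52 = 1144.00, centroid at (38.67, 39.33).
ΣA = 5044.00 mm²
ΣAX̄ = (1920.00)(12.00) + (1980.00)(69.00) + (1144.00)(38.67) = 203894.67 mm³
ΣAȲ = (1920.00)(40.00) + (1980.00)(11.00) + (1144.00)(39.33) = 143577.33 mm³
X̄ = 203894.67 / 5044.00 = 40.42 mm
Ȳ = 143577.33 / 5044.00 = 28.46 mm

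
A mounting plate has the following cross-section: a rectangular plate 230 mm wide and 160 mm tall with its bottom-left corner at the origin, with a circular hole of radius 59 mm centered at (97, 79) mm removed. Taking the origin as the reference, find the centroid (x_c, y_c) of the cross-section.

Part | A | x̄ᵢ | ȳᵢ | A·x̄ᵢ | A·ȳᵢ
plate | 36800.00 | 115.00 | 80.00 | 4232000.00 | 2944000.00
hole | -10935.88 | 97.00 | 79.00 | -1060780.75 | -863934.84
Σ | 25864.12 |  |  | 3171219.25 | 2080065.16
x_c = 3171219.25 / 25864.12 = 122.61 mm
y_c = 2080065.16 / 25864.12 = 80.42 mm

x_c = 122.61 mm, y_c = 80.42 mm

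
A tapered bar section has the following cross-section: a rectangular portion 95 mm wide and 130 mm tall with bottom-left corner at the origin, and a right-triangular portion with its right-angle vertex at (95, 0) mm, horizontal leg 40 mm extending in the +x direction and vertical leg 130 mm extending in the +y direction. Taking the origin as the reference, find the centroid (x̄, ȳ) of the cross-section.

x̄ = 58.08 mm, ȳ = 61.23 mm

rectangular portion: A = 95 × 130 = 12350.00, centroid at (47.50, 65.00).
triangular portion: A = ½·40·130 = 2600.00, centroid at (108.33, 43.33).
ΣA = 14950.00 mm²
ΣAx̄ = (12350.00)(47.50) + (2600.00)(108.33) = 868291.67 mm³
ΣAȳ = (12350.00)(65.00) + (2600.00)(43.33) = 915416.67 mm³
x̄ = 868291.67 / 14950.00 = 58.08 mm
ȳ = 915416.67 / 14950.00 = 61.23 mm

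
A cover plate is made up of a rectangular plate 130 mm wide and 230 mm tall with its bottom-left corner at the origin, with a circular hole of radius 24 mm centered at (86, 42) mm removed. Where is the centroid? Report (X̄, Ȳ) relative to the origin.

Part | A | x̄ᵢ | ȳᵢ | A·x̄ᵢ | A·ȳᵢ
plate | 29900.00 | 65.00 | 115.00 | 1943500.00 | 3438500.00
hole | -1809.56 | 86.00 | 42.00 | -155621.93 | -76001.41
Σ | 28090.44 |  |  | 1787878.07 | 3362498.59
X̄ = 1787878.07 / 28090.44 = 63.65 mm
Ȳ = 3362498.59 / 28090.44 = 119.70 mm

X̄ = 63.65 mm, Ȳ = 119.70 mm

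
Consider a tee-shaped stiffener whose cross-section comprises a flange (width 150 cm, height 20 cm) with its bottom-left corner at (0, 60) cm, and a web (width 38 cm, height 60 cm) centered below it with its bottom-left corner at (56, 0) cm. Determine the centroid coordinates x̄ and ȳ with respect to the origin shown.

x̄ = 75.00 cm, ȳ = 52.73 cm

Part | A | x̄ᵢ | ȳᵢ | A·x̄ᵢ | A·ȳᵢ
web | 2280.00 | 75.00 | 30.00 | 171000.00 | 68400.00
flange | 3000.00 | 75.00 | 70.00 | 225000.00 | 210000.00
Σ | 5280.00 |  |  | 396000.00 | 278400.00
x̄ = 396000.00 / 5280.00 = 75.00 cm
ȳ = 278400.00 / 5280.00 = 52.73 cm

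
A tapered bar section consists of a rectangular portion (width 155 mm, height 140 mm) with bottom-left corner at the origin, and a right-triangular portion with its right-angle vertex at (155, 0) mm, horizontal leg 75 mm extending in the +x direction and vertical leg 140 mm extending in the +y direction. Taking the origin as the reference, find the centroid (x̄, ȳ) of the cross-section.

Part | A | x̄ᵢ | ȳᵢ | A·x̄ᵢ | A·ȳᵢ
rectangular portion | 21700.00 | 77.50 | 70.00 | 1681750.00 | 1519000.00
triangular portion | 5250.00 | 180.00 | 46.67 | 945000.00 | 245000.00
Σ | 26950.00 |  |  | 2626750.00 | 1764000.00
x̄ = 2626750.00 / 26950.00 = 97.47 mm
ȳ = 1764000.00 / 26950.00 = 65.45 mm

x̄ = 97.47 mm, ȳ = 65.45 mm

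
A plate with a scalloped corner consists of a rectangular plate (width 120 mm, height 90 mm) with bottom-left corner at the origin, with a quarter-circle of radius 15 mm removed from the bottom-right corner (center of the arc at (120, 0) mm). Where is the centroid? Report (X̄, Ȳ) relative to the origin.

plate: A = 120 × 90 = 10800.00, centroid at (60.00, 45.00).
removed quarter-circle: A = −¼π·15² = -176.71, centroid at (113.63, 6.37).
ΣA = 10623.29 mm², ΣAX̄ = 627919.25 mm³, ΣAȲ = 484875.00 mm³.
X̄ = 627919.25/10623.29 = 59.11 mm; Ȳ = 484875.00/10623.29 = 45.64 mm.

X̄ = 59.11 mm, Ȳ = 45.64 mm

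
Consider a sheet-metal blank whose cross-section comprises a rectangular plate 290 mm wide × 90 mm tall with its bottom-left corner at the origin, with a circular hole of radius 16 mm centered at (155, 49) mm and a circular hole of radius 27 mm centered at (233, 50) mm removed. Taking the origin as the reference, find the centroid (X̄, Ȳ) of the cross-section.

X̄ = 135.89 mm, Ȳ = 44.36 mm

plate: A = 290 × 90 = 26100.00, centroid at (145.00, 45.00).
hole 1: A = −π·16² = -804.25, centroid at (155.00, 49.00).
hole 2: A = −π·27² = -2290.22, centroid at (233.00, 50.00).
ΣA = 23005.53 mm²
ΣAX̄ = (26100.00)(145.00) + (-804.25)(155.00) + (-2290.22)(233.00) = 3126220.10 mm³
ΣAȲ = (26100.00)(45.00) + (-804.25)(49.00) + (-2290.22)(50.00) = 1020580.81 mm³
X̄ = 3126220.10 / 23005.53 = 135.89 mm
Ȳ = 1020580.81 / 23005.53 = 44.36 mm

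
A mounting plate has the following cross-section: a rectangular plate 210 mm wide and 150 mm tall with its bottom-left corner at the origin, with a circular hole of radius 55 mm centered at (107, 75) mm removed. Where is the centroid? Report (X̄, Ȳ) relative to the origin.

plate: A = 210 × 150 = 31500.00, centroid at (105.00, 75.00).
hole: A = −π·55² = -9503.32, centroid at (107.00, 75.00).
ΣA = 21996.68 mm²
ΣAX̄ = (31500.00)(105.00) + (-9503.32)(107.00) = 2290645.00 mm³
ΣAȲ = (31500.00)(75.00) + (-9503.32)(75.00) = 1649751.17 mm³
X̄ = 2290645.00 / 21996.68 = 104.14 mm
Ȳ = 1649751.17 / 21996.68 = 75.00 mm

X̄ = 104.14 mm, Ȳ = 75.00 mm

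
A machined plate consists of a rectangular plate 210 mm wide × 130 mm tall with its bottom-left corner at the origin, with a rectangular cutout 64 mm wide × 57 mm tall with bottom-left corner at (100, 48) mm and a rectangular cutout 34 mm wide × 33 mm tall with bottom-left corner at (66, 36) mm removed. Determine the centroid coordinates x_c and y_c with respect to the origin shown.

x_c = 101.72 mm, y_c = 63.76 mm

plate: A = 210 × 130 = 27300.00, centroid at (105.00, 65.00).
hole 1: A = −(64 × 57) = -3648.00, centroid at (132.00, 76.50).
hole 2: A = −(34 × 33) = -1122.00, centroid at (83.00, 52.50).
ΣA = 22530.00 mm²
ΣAx_c = (27300.00)(105.00) + (-3648.00)(132.00) + (-1122.00)(83.00) = 2291838.00 mm³
ΣAy_c = (27300.00)(65.00) + (-3648.00)(76.50) + (-1122.00)(52.50) = 1436523.00 mm³
x_c = 2291838.00 / 22530.00 = 101.72 mm
y_c = 1436523.00 / 22530.00 = 63.76 mm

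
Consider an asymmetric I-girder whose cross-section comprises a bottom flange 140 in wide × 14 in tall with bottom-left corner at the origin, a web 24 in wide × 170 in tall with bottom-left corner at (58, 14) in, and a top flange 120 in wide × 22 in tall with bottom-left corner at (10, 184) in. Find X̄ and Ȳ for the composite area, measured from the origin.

X̄ = 70.00 in, Ȳ = 107.42 in

bottom flange: A = 140 × 14 = 1960.00, centroid at (70.00, 7.00).
web: A = 24 × 170 = 4080.00, centroid at (70.00, 99.00).
top flange: A = 120 × 22 = 2640.00, centroid at (70.00, 195.00).
ΣA = 8680.00 in², ΣAX̄ = 607600.00 in³, ΣAȲ = 932440.00 in³.
X̄ = 607600.00/8680.00 = 70.00 in; Ȳ = 932440.00/8680.00 = 107.42 in.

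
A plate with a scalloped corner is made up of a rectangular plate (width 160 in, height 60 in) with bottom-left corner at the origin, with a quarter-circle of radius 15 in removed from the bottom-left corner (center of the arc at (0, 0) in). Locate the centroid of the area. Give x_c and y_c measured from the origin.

x_c = 81.38 in, y_c = 30.44 in

Part | A | x̄ᵢ | ȳᵢ | A·x̄ᵢ | A·ȳᵢ
plate | 9600.00 | 80.00 | 30.00 | 768000.00 | 288000.00
removed quarter-circle | -176.71 | 6.37 | 6.37 | -1125.00 | -1125.00
Σ | 9423.29 |  |  | 766875.00 | 286875.00
x_c = 766875.00 / 9423.29 = 81.38 in
y_c = 286875.00 / 9423.29 = 30.44 in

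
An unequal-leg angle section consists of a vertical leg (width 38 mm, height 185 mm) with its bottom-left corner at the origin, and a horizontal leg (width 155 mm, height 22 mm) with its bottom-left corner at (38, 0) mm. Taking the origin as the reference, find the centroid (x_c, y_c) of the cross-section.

x_c = 50.52 mm, y_c = 65.88 mm

vertical leg: A = 38 × 185 = 7030.00, centroid at (19.00, 92.50).
horizontal leg: A = 155 × 22 = 3410.00, centroid at (115.50, 11.00).
ΣA = 10440.00 mm², ΣAx_c = 527425.00 mm³, ΣAy_c = 687785.00 mm³.
x_c = 527425.00/10440.00 = 50.52 mm; y_c = 687785.00/10440.00 = 65.88 mm.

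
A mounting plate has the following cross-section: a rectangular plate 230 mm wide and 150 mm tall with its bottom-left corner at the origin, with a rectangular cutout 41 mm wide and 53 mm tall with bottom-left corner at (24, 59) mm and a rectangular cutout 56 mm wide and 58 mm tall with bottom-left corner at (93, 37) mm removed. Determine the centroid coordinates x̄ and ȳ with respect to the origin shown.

x̄ = 119.60 mm, ȳ = 75.22 mm

plate: A = 230 × 150 = 34500.00, centroid at (115.00, 75.00).
hole 1: A = −(41 × 53) = -2173.00, centroid at (44.50, 85.50).
hole 2: A = −(56 × 58) = -3248.00, centroid at (121.00, 66.00).
ΣA = 29079.00 mm², ΣAx̄ = 3477793.50 mm³, ΣAȳ = 2187340.50 mm³.
x̄ = 3477793.50/29079.00 = 119.60 mm; ȳ = 2187340.50/29079.00 = 75.22 mm.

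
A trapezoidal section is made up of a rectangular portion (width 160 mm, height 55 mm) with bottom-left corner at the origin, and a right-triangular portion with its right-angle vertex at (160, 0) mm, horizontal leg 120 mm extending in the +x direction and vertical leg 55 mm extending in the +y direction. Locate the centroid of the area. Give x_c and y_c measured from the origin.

Part | A | x̄ᵢ | ȳᵢ | A·x̄ᵢ | A·ȳᵢ
rectangular portion | 8800.00 | 80.00 | 27.50 | 704000.00 | 242000.00
triangular portion | 3300.00 | 200.00 | 18.33 | 660000.00 | 60500.00
Σ | 12100.00 |  |  | 1364000.00 | 302500.00
x_c = 1364000.00 / 12100.00 = 112.73 mm
y_c = 302500.00 / 12100.00 = 25.00 mm

x_c = 112.73 mm, y_c = 25.00 mm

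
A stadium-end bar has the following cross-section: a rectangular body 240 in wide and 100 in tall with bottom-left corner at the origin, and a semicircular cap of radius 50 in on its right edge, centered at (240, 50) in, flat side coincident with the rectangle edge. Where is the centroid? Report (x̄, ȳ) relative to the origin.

rectangular body: A = 240 × 100 = 24000.00, centroid at (120.00, 50.00).
semicircular end: A = ½π·50² = 3926.99, centroid at (261.22, 50.00).
ΣA = 27926.99 in², ΣAx̄ = 3905811.13 in³, ΣAȳ = 1396349.54 in³.
x̄ = 3905811.13/27926.99 = 139.86 in; ȳ = 1396349.54/27926.99 = 50.00 in.

x̄ = 139.86 in, ȳ = 50.00 in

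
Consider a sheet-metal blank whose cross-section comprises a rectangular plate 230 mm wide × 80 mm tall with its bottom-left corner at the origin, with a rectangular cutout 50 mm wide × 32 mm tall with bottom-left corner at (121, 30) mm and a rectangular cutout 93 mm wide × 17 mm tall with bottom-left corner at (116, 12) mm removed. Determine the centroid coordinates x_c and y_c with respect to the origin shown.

x_c = 106.81 mm, y_c = 41.39 mm

Part | A | x̄ᵢ | ȳᵢ | A·x̄ᵢ | A·ȳᵢ
plate | 18400.00 | 115.00 | 40.00 | 2116000.00 | 736000.00
hole 1 | -1600.00 | 146.00 | 46.00 | -233600.00 | -73600.00
hole 2 | -1581.00 | 162.50 | 20.50 | -256912.50 | -32410.50
Σ | 15219.00 |  |  | 1625487.50 | 629989.50
x_c = 1625487.50 / 15219.00 = 106.81 mm
y_c = 629989.50 / 15219.00 = 41.39 mm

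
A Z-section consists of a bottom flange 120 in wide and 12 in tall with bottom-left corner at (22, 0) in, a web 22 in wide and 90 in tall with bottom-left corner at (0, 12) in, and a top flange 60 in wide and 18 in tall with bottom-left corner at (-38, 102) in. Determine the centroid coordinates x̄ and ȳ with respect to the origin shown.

x̄ = 29.16 in, ȳ = 53.64 in

Part | A | x̄ᵢ | ȳᵢ | A·x̄ᵢ | A·ȳᵢ
bottom flange | 1440.00 | 82.00 | 6.00 | 118080.00 | 8640.00
web | 1980.00 | 11.00 | 57.00 | 21780.00 | 112860.00
top flange | 1080.00 | -8.00 | 111.00 | -8640.00 | 119880.00
Σ | 4500.00 |  |  | 131220.00 | 241380.00
x̄ = 131220.00 / 4500.00 = 29.16 in
ȳ = 241380.00 / 4500.00 = 53.64 in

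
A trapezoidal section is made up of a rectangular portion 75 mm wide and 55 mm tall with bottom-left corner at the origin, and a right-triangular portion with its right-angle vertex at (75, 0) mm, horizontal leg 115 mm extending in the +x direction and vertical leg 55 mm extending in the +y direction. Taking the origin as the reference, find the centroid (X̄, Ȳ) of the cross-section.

X̄ = 70.41 mm, Ȳ = 23.52 mm

rectangular portion: A = 75 × 55 = 4125.00, centroid at (37.50, 27.50).
triangular portion: A = ½·115·55 = 3162.50, centroid at (113.33, 18.33).
ΣA = 7287.50 mm²
ΣAX̄ = (4125.00)(37.50) + (3162.50)(113.33) = 513104.17 mm³
ΣAȲ = (4125.00)(27.50) + (3162.50)(18.33) = 171416.67 mm³
X̄ = 513104.17 / 7287.50 = 70.41 mm
Ȳ = 171416.67 / 7287.50 = 23.52 mm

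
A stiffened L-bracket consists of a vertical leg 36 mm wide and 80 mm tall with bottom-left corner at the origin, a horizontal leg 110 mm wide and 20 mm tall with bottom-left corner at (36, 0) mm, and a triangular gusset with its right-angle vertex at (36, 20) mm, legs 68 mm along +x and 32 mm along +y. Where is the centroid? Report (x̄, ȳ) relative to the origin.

Part | A | x̄ᵢ | ȳᵢ | A·x̄ᵢ | A·ȳᵢ
vertical leg | 2880.00 | 18.00 | 40.00 | 51840.00 | 115200.00
horizontal leg | 2200.00 | 91.00 | 10.00 | 200200.00 | 22000.00
gusset | 1088.00 | 58.67 | 30.67 | 63829.33 | 33365.33
Σ | 6168.00 |  |  | 315869.33 | 170565.33
x̄ = 315869.33 / 6168.00 = 51.21 mm
ȳ = 170565.33 / 6168.00 = 27.65 mm

x̄ = 51.21 mm, ȳ = 27.65 mm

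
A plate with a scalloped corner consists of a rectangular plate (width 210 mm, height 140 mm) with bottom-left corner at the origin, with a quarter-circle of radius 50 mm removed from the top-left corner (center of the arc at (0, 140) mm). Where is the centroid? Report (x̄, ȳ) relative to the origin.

x̄ = 111.00 mm, ȳ = 66.51 mm

plate: A = 210 × 140 = 29400.00, centroid at (105.00, 70.00).
removed quarter-circle: A = −¼π·50² = -1963.50, centroid at (21.22, 118.78).
ΣA = 27436.50 mm²
ΣAx̄ = (29400.00)(105.00) + (-1963.50)(21.22) = 3045333.33 mm³
ΣAȳ = (29400.00)(70.00) + (-1963.50)(118.78) = 1824777.31 mm³
x̄ = 3045333.33 / 27436.50 = 111.00 mm
ȳ = 1824777.31 / 27436.50 = 66.51 mm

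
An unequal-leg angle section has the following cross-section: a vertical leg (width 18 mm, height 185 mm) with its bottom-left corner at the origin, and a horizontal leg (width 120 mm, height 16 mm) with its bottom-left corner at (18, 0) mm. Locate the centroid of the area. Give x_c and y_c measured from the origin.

vertical leg: A = 18 × 185 = 3330.00, centroid at (9.00, 92.50).
horizontal leg: A = 120 × 16 = 1920.00, centroid at (78.00, 8.00).
ΣA = 5250.00 mm², ΣAx_c = 179730.00 mm³, ΣAy_c = 323385.00 mm³.
x_c = 179730.00/5250.00 = 34.23 mm; y_c = 323385.00/5250.00 = 61.60 mm.

x_c = 34.23 mm, y_c = 61.60 mm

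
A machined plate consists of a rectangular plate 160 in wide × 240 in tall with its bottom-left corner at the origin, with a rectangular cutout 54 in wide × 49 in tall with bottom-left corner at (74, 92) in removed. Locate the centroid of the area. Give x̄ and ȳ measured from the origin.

Part | A | x̄ᵢ | ȳᵢ | A·x̄ᵢ | A·ȳᵢ
plate | 38400.00 | 80.00 | 120.00 | 3072000.00 | 4608000.00
hole | -2646.00 | 101.00 | 116.50 | -267246.00 | -308259.00
Σ | 35754.00 |  |  | 2804754.00 | 4299741.00
x̄ = 2804754.00 / 35754.00 = 78.45 in
ȳ = 4299741.00 / 35754.00 = 120.26 in

x̄ = 78.45 in, ȳ = 120.26 in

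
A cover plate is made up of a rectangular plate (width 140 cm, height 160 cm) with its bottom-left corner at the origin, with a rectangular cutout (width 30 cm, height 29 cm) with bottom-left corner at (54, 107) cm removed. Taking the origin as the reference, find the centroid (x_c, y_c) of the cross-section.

x_c = 70.04 cm, y_c = 78.32 cm

plate: A = 140 × 160 = 22400.00, centroid at (70.00, 80.00).
hole: A = −(30 × 29) = -870.00, centroid at (69.00, 121.50).
ΣA = 21530.00 cm², ΣAx_c = 1507970.00 cm³, ΣAy_c = 1686295.00 cm³.
x_c = 1507970.00/21530.00 = 70.04 cm; y_c = 1686295.00/21530.00 = 78.32 cm.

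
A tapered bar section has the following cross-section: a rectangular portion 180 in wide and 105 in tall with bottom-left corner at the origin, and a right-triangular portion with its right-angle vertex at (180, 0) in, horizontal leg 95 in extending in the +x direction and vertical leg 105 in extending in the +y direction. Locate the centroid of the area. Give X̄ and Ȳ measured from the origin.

rectangular portion: A = 180 × 105 = 18900.00, centroid at (90.00, 52.50).
triangular portion: A = ½·95·105 = 4987.50, centroid at (211.67, 35.00).
ΣA = 23887.50 in²
ΣAX̄ = (18900.00)(90.00) + (4987.50)(211.67) = 2756687.50 in³
ΣAȲ = (18900.00)(52.50) + (4987.50)(35.00) = 1166812.50 in³
X̄ = 2756687.50 / 23887.50 = 115.40 in
Ȳ = 1166812.50 / 23887.50 = 48.85 in

X̄ = 115.40 in, Ȳ = 48.85 in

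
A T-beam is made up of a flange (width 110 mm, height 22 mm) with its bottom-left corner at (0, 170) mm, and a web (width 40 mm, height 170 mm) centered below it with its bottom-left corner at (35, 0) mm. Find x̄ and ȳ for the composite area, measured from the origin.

x̄ = 55.00 mm, ȳ = 110.20 mm

web: A = 40 × 170 = 6800.00, centroid at (55.00, 85.00).
flange: A = 110 × 22 = 2420.00, centroid at (55.00, 181.00).
ΣA = 9220.00 mm², ΣAx̄ = 507100.00 mm³, ΣAȳ = 1016020.00 mm³.
x̄ = 507100.00/9220.00 = 55.00 mm; ȳ = 1016020.00/9220.00 = 110.20 mm.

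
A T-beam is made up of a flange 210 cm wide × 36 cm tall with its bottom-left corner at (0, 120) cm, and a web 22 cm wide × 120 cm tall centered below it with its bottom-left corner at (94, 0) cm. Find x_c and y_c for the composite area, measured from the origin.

Part | A | x̄ᵢ | ȳᵢ | A·x̄ᵢ | A·ȳᵢ
web | 2640.00 | 105.00 | 60.00 | 277200.00 | 158400.00
flange | 7560.00 | 105.00 | 138.00 | 793800.00 | 1043280.00
Σ | 10200.00 |  |  | 1071000.00 | 1201680.00
x_c = 1071000.00 / 10200.00 = 105.00 cm
y_c = 1201680.00 / 10200.00 = 117.81 cm

x_c = 105.00 cm, y_c = 117.81 cm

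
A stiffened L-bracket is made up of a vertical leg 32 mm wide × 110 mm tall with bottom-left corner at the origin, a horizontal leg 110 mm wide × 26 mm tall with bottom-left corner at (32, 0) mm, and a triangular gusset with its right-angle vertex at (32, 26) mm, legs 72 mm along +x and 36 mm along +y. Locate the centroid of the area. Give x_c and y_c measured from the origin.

x_c = 49.21 mm, y_c = 36.48 mm

vertical leg: A = 32 × 110 = 3520.00, centroid at (16.00, 55.00).
horizontal leg: A = 110 × 26 = 2860.00, centroid at (87.00, 13.00).
gusset: A = ½·72·36 = 1296.00, centroid at (56.00, 38.00).
ΣA = 7676.00 mm²
ΣAx_c = (3520.00)(16.00) + (2860.00)(87.00) + (1296.00)(56.00) = 377716.00 mm³
ΣAy_c = (3520.00)(55.00) + (2860.00)(13.00) + (1296.00)(38.00) = 280028.00 mm³
x_c = 377716.00 / 7676.00 = 49.21 mm
y_c = 280028.00 / 7676.00 = 36.48 mm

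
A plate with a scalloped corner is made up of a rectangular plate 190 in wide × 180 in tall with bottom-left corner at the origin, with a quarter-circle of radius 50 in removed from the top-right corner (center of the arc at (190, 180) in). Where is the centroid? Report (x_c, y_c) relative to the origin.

x_c = 90.51 in, y_c = 85.81 in

Part | A | x̄ᵢ | ȳᵢ | A·x̄ᵢ | A·ȳᵢ
plate | 34200.00 | 95.00 | 90.00 | 3249000.00 | 3078000.00
removed quarter-circle | -1963.50 | 168.78 | 158.78 | -331397.46 | -311762.51
Σ | 32236.50 |  |  | 2917602.54 | 2766237.49
x_c = 2917602.54 / 32236.50 = 90.51 in
y_c = 2766237.49 / 32236.50 = 85.81 in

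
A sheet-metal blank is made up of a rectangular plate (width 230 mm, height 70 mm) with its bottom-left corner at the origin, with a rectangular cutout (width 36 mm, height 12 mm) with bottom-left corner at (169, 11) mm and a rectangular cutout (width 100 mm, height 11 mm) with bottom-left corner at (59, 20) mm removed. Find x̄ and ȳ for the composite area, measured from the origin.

plate: A = 230 × 70 = 16100.00, centroid at (115.00, 35.00).
hole 1: A = −(36 × 12) = -432.00, centroid at (187.00, 17.00).
hole 2: A = −(100 × 11) = -1100.00, centroid at (109.00, 25.50).
ΣA = 14568.00 mm²
ΣAx̄ = (16100.00)(115.00) + (-432.00)(187.00) + (-1100.00)(109.00) = 1650816.00 mm³
ΣAȳ = (16100.00)(35.00) + (-432.00)(17.00) + (-1100.00)(25.50) = 528106.00 mm³
x̄ = 1650816.00 / 14568.00 = 113.32 mm
ȳ = 528106.00 / 14568.00 = 36.25 mm

x̄ = 113.32 mm, ȳ = 36.25 mm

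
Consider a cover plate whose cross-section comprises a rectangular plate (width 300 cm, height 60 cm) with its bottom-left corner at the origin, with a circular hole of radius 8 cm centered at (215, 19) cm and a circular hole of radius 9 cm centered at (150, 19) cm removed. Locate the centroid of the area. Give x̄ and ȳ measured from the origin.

x̄ = 149.26 cm, ȳ = 30.29 cm

plate: A = 300 × 60 = 18000.00, centroid at (150.00, 30.00).
hole 1: A = −π·8² = -201.06, centroid at (215.00, 19.00).
hole 2: A = −π·9² = -254.47, centroid at (150.00, 19.00).
ΣA = 17544.47 cm²
ΣAx̄ = (18000.00)(150.00) + (-201.06)(215.00) + (-254.47)(150.00) = 2618601.33 cm³
ΣAȳ = (18000.00)(30.00) + (-201.06)(19.00) + (-254.47)(19.00) = 531344.91 cm³
x̄ = 2618601.33 / 17544.47 = 149.26 cm
ȳ = 531344.91 / 17544.47 = 30.29 cm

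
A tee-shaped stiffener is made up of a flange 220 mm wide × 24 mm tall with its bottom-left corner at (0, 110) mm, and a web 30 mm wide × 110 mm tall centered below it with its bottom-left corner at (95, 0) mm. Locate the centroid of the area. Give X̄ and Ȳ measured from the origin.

X̄ = 110.00 mm, Ȳ = 96.23 mm

web: A = 30 × 110 = 3300.00, centroid at (110.00, 55.00).
flange: A = 220 × 24 = 5280.00, centroid at (110.00, 122.00).
ΣA = 8580.00 mm², ΣAX̄ = 943800.00 mm³, ΣAȲ = 825660.00 mm³.
X̄ = 943800.00/8580.00 = 110.00 mm; Ȳ = 825660.00/8580.00 = 96.23 mm.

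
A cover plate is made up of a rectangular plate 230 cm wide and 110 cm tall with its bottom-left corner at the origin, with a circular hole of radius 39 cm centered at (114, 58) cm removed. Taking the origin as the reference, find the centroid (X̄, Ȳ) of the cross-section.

X̄ = 115.23 cm, Ȳ = 54.30 cm

Part | A | x̄ᵢ | ȳᵢ | A·x̄ᵢ | A·ȳᵢ
plate | 25300.00 | 115.00 | 55.00 | 2909500.00 | 1391500.00
hole | -4778.36 | 114.00 | 58.00 | -544733.32 | -277145.02
Σ | 20521.64 |  |  | 2364766.68 | 1114354.98
X̄ = 2364766.68 / 20521.64 = 115.23 cm
Ȳ = 1114354.98 / 20521.64 = 54.30 cm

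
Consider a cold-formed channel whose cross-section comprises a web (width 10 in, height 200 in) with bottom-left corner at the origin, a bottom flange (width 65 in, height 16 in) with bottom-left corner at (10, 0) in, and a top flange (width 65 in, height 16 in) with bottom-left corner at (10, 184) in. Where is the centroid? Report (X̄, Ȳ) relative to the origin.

X̄ = 24.12 in, Ȳ = 100.00 in

web: A = 10 × 200 = 2000.00, centroid at (5.00, 100.00).
bottom flange: A = 65 × 16 = 1040.00, centroid at (42.50, 8.00).
top flange: A = 65 × 16 = 1040.00, centroid at (42.50, 192.00).
ΣA = 4080.00 in²
ΣAX̄ = (2000.00)(5.00) + (1040.00)(42.50) + (1040.00)(42.50) = 98400.00 in³
ΣAȲ = (2000.00)(100.00) + (1040.00)(8.00) + (1040.00)(192.00) = 408000.00 in³
X̄ = 98400.00 / 4080.00 = 24.12 in
Ȳ = 408000.00 / 4080.00 = 100.00 in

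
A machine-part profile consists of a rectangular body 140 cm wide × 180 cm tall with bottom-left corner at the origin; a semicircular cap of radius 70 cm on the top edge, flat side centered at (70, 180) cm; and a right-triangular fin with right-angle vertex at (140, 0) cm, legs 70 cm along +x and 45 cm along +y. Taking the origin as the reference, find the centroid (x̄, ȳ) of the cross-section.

x̄ = 74.26 cm, ȳ = 113.30 cm

rectangular body: A = 140 × 180 = 25200.00, centroid at (70.00, 90.00).
semicircular top: A = ½π·70² = 7696.90, centroid at (70.00, 209.71).
triangular fin: A = ½·70·45 = 1575.00, centroid at (163.33, 15.00).
ΣA = 34471.90 cm², ΣAx̄ = 2560033.14 cm³, ΣAȳ = 3905734.03 cm³.
x̄ = 2560033.14/34471.90 = 74.26 cm; ȳ = 3905734.03/34471.90 = 113.30 cm.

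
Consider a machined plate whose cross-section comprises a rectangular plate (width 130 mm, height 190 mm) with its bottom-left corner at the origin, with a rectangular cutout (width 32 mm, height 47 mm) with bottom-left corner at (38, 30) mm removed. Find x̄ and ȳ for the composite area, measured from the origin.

x̄ = 65.71 mm, ȳ = 97.69 mm

Part | A | x̄ᵢ | ȳᵢ | A·x̄ᵢ | A·ȳᵢ
plate | 24700.00 | 65.00 | 95.00 | 1605500.00 | 2346500.00
hole | -1504.00 | 54.00 | 53.50 | -81216.00 | -80464.00
Σ | 23196.00 |  |  | 1524284.00 | 2266036.00
x̄ = 1524284.00 / 23196.00 = 65.71 mm
ȳ = 2266036.00 / 23196.00 = 97.69 mm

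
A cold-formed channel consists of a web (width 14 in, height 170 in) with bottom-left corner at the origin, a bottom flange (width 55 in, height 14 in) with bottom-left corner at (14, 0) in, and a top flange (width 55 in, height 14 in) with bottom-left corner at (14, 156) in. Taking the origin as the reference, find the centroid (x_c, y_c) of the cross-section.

Part | A | x̄ᵢ | ȳᵢ | A·x̄ᵢ | A·ȳᵢ
web | 2380.00 | 7.00 | 85.00 | 16660.00 | 202300.00
bottom flange | 770.00 | 41.50 | 7.00 | 31955.00 | 5390.00
top flange | 770.00 | 41.50 | 163.00 | 31955.00 | 125510.00
Σ | 3920.00 |  |  | 80570.00 | 333200.00
x_c = 80570.00 / 3920.00 = 20.55 in
y_c = 333200.00 / 3920.00 = 85.00 in

x_c = 20.55 in, y_c = 85.00 in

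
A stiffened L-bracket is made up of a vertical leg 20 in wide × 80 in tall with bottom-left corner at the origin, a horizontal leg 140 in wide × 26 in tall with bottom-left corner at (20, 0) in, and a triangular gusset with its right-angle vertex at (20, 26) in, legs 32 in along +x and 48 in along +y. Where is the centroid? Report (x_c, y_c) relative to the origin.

x_c = 61.11 in, y_c = 23.90 in

vertical leg: A = 20 × 80 = 1600.00, centroid at (10.00, 40.00).
horizontal leg: A = 140 × 26 = 3640.00, centroid at (90.00, 13.00).
gusset: A = ½·32·48 = 768.00, centroid at (30.67, 42.00).
ΣA = 6008.00 in², ΣAx_c = 367152.00 in³, ΣAy_c = 143576.00 in³.
x_c = 367152.00/6008.00 = 61.11 in; y_c = 143576.00/6008.00 = 23.90 in.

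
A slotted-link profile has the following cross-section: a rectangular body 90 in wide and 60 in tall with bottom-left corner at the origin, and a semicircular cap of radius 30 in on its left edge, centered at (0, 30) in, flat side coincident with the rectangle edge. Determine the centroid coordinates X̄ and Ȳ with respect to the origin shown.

X̄ = 33.02 in, Ȳ = 30.00 in

rectangular body: A = 90 × 60 = 5400.00, centroid at (45.00, 30.00).
semicircular end: A = ½π·30² = 1413.72, centroid at (-12.73, 30.00).
ΣA = 6813.72 in², ΣAX̄ = 225000.00 in³, ΣAȲ = 204411.50 in³.
X̄ = 225000.00/6813.72 = 33.02 in; Ȳ = 204411.50/6813.72 = 30.00 in.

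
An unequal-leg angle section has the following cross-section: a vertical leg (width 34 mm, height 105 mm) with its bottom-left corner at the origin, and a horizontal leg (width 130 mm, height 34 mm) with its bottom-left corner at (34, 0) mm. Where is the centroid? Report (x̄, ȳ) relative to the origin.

Part | A | x̄ᵢ | ȳᵢ | A·x̄ᵢ | A·ȳᵢ
vertical leg | 3570.00 | 17.00 | 52.50 | 60690.00 | 187425.00
horizontal leg | 4420.00 | 99.00 | 17.00 | 437580.00 | 75140.00
Σ | 7990.00 |  |  | 498270.00 | 262565.00
x̄ = 498270.00 / 7990.00 = 62.36 mm
ȳ = 262565.00 / 7990.00 = 32.86 mm

x̄ = 62.36 mm, ȳ = 32.86 mm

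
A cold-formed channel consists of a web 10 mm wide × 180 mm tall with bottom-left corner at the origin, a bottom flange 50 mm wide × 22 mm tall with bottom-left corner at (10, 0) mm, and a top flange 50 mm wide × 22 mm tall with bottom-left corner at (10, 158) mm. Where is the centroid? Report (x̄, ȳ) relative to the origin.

x̄ = 21.50 mm, ȳ = 90.00 mm

web: A = 10 × 180 = 1800.00, centroid at (5.00, 90.00).
bottom flange: A = 50 × 22 = 1100.00, centroid at (35.00, 11.00).
top flange: A = 50 × 22 = 1100.00, centroid at (35.00, 169.00).
ΣA = 4000.00 mm²
ΣAx̄ = (1800.00)(5.00) + (1100.00)(35.00) + (1100.00)(35.00) = 86000.00 mm³
ΣAȳ = (1800.00)(90.00) + (1100.00)(11.00) + (1100.00)(169.00) = 360000.00 mm³
x̄ = 86000.00 / 4000.00 = 21.50 mm
ȳ = 360000.00 / 4000.00 = 90.00 mm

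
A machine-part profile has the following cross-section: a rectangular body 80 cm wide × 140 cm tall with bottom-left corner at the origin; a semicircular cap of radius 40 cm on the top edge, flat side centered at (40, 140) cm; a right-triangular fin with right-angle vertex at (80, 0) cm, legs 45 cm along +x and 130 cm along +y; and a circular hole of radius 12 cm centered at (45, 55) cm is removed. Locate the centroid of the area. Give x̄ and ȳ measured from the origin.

rectangular body: A = 80 × 140 = 11200.00, centroid at (40.00, 70.00).
semicircular top: A = ½π·40² = 2513.27, centroid at (40.00, 156.98).
triangular fin: A = ½·45·130 = 2925.00, centroid at (95.00, 43.33).
hole: A = −π·12² = -452.39, centroid at (45.00, 55.00).
ΣA = 16185.88 cm²
ΣAx̄ = (11200.00)(40.00) + (2513.27)(40.00) + (2925.00)(95.00) + (-452.39)(45.00) = 806048.44 cm³
ΣAȳ = (11200.00)(70.00) + (2513.27)(156.98) + (2925.00)(43.33) + (-452.39)(55.00) = 1280393.63 cm³
x̄ = 806048.44 / 16185.88 = 49.80 cm
ȳ = 1280393.63 / 16185.88 = 79.11 cm

x̄ = 49.80 cm, ȳ = 79.11 cm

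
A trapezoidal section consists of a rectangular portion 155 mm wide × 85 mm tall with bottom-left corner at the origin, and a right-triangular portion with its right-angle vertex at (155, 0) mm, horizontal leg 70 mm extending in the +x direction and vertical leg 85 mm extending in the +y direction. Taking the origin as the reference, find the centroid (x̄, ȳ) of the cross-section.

x̄ = 96.07 mm, ȳ = 39.89 mm

rectangular portion: A = 155 × 85 = 13175.00, centroid at (77.50, 42.50).
triangular portion: A = ½·70·85 = 2975.00, centroid at (178.33, 28.33).
ΣA = 16150.00 mm², ΣAx̄ = 1551604.17 mm³, ΣAȳ = 644229.17 mm³.
x̄ = 1551604.17/16150.00 = 96.07 mm; ȳ = 644229.17/16150.00 = 39.89 mm.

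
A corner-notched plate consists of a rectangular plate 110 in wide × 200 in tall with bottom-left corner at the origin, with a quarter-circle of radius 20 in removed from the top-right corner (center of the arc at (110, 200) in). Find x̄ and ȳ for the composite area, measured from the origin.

x̄ = 54.33 in, ȳ = 98.67 in

Part | A | x̄ᵢ | ȳᵢ | A·x̄ᵢ | A·ȳᵢ
plate | 22000.00 | 55.00 | 100.00 | 1210000.00 | 2200000.00
removed quarter-circle | -314.16 | 101.51 | 191.51 | -31890.85 | -60165.19
Σ | 21685.84 |  |  | 1178109.15 | 2139834.81
x̄ = 1178109.15 / 21685.84 = 54.33 in
ȳ = 2139834.81 / 21685.84 = 98.67 in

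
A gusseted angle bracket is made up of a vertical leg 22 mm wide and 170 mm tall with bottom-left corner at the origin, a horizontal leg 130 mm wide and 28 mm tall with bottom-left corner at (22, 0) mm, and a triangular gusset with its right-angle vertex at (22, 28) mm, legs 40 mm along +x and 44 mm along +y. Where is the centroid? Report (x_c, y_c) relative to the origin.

x_c = 47.08 mm, y_c = 49.20 mm

Part | A | x̄ᵢ | ȳᵢ | A·x̄ᵢ | A·ȳᵢ
vertical leg | 3740.00 | 11.00 | 85.00 | 41140.00 | 317900.00
horizontal leg | 3640.00 | 87.00 | 14.00 | 316680.00 | 50960.00
gusset | 880.00 | 35.33 | 42.67 | 31093.33 | 37546.67
Σ | 8260.00 |  |  | 388913.33 | 406406.67
x_c = 388913.33 / 8260.00 = 47.08 mm
y_c = 406406.67 / 8260.00 = 49.20 mm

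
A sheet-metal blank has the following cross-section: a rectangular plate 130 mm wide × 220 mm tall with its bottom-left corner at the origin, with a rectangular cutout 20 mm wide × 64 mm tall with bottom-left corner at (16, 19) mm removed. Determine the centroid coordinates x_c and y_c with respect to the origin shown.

plate: A = 130 × 220 = 28600.00, centroid at (65.00, 110.00).
hole: A = −(20 × 64) = -1280.00, centroid at (26.00, 51.00).
ΣA = 27320.00 mm²
ΣAx_c = (28600.00)(65.00) + (-1280.00)(26.00) = 1825720.00 mm³
ΣAy_c = (28600.00)(110.00) + (-1280.00)(51.00) = 3080720.00 mm³
x_c = 1825720.00 / 27320.00 = 66.83 mm
y_c = 3080720.00 / 27320.00 = 112.76 mm

x_c = 66.83 mm, y_c = 112.76 mm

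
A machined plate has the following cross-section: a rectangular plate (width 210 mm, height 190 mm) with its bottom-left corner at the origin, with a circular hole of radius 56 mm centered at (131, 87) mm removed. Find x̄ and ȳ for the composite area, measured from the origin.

plate: A = 210 × 190 = 39900.00, centroid at (105.00, 95.00).
hole: A = −π·56² = -9852.03, centroid at (131.00, 87.00).
ΣA = 30047.97 mm²
ΣAx̄ = (39900.00)(105.00) + (-9852.03)(131.00) = 2898883.47 mm³
ΣAȳ = (39900.00)(95.00) + (-9852.03)(87.00) = 2933372.99 mm³
x̄ = 2898883.47 / 30047.97 = 96.48 mm
ȳ = 2933372.99 / 30047.97 = 97.62 mm

x̄ = 96.48 mm, ȳ = 97.62 mm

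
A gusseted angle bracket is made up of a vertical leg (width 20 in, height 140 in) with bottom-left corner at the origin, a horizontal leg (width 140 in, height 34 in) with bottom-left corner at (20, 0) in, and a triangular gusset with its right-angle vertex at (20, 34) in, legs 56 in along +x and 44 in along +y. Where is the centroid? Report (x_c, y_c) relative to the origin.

x_c = 57.33 in, y_c = 38.32 in

Part | A | x̄ᵢ | ȳᵢ | A·x̄ᵢ | A·ȳᵢ
vertical leg | 2800.00 | 10.00 | 70.00 | 28000.00 | 196000.00
horizontal leg | 4760.00 | 90.00 | 17.00 | 428400.00 | 80920.00
gusset | 1232.00 | 38.67 | 48.67 | 47637.33 | 59957.33
Σ | 8792.00 |  |  | 504037.33 | 336877.33
x_c = 504037.33 / 8792.00 = 57.33 in
y_c = 336877.33 / 8792.00 = 38.32 in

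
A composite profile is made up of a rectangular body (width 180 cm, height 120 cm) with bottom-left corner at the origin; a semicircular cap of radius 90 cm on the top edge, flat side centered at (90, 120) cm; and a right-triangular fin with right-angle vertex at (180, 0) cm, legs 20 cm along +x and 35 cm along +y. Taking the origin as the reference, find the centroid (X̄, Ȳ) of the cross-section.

Part | A | x̄ᵢ | ȳᵢ | A·x̄ᵢ | A·ȳᵢ
rectangular body | 21600.00 | 90.00 | 60.00 | 1944000.00 | 1296000.00
semicircular top | 12723.45 | 90.00 | 158.20 | 1145110.52 | 2012814.03
triangular fin | 350.00 | 186.67 | 11.67 | 65333.33 | 4083.33
Σ | 34673.45 |  |  | 3154443.86 | 3312897.36
X̄ = 3154443.86 / 34673.45 = 90.98 cm
Ȳ = 3312897.36 / 34673.45 = 95.55 cm

X̄ = 90.98 cm, Ȳ = 95.55 cm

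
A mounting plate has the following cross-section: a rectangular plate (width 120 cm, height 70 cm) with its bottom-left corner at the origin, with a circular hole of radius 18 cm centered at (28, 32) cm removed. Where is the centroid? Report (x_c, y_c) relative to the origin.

Part | A | x̄ᵢ | ȳᵢ | A·x̄ᵢ | A·ȳᵢ
plate | 8400.00 | 60.00 | 35.00 | 504000.00 | 294000.00
hole | -1017.88 | 28.00 | 32.00 | -28500.53 | -32572.03
Σ | 7382.12 |  |  | 475499.47 | 261427.97
x_c = 475499.47 / 7382.12 = 64.41 cm
y_c = 261427.97 / 7382.12 = 35.41 cm

x_c = 64.41 cm, y_c = 35.41 cm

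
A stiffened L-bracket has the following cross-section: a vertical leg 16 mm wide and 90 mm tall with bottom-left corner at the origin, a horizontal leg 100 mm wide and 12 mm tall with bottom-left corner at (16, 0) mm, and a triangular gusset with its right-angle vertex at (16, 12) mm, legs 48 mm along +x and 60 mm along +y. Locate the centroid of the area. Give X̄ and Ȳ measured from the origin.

vertical leg: A = 16 × 90 = 1440.00, centroid at (8.00, 45.00).
horizontal leg: A = 100 × 12 = 1200.00, centroid at (66.00, 6.00).
gusset: A = ½·48·60 = 1440.00, centroid at (32.00, 32.00).
ΣA = 4080.00 mm², ΣAX̄ = 136800.00 mm³, ΣAȲ = 118080.00 mm³.
X̄ = 136800.00/4080.00 = 33.53 mm; Ȳ = 118080.00/4080.00 = 28.94 mm.

X̄ = 33.53 mm, Ȳ = 28.94 mm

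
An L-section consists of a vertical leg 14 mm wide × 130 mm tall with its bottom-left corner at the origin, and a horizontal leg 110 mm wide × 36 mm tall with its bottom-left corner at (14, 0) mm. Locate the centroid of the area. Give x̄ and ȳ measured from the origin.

x̄ = 49.48 mm, ȳ = 32.80 mm

Part | A | x̄ᵢ | ȳᵢ | A·x̄ᵢ | A·ȳᵢ
vertical leg | 1820.00 | 7.00 | 65.00 | 12740.00 | 118300.00
horizontal leg | 3960.00 | 69.00 | 18.00 | 273240.00 | 71280.00
Σ | 5780.00 |  |  | 285980.00 | 189580.00
x̄ = 285980.00 / 5780.00 = 49.48 mm
ȳ = 189580.00 / 5780.00 = 32.80 mm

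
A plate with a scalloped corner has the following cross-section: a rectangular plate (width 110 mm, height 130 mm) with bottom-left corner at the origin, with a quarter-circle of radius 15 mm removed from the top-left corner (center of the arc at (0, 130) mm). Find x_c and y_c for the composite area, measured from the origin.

x_c = 55.61 mm, y_c = 64.27 mm

Part | A | x̄ᵢ | ȳᵢ | A·x̄ᵢ | A·ȳᵢ
plate | 14300.00 | 55.00 | 65.00 | 786500.00 | 929500.00
removed quarter-circle | -176.71 | 6.37 | 123.63 | -1125.00 | -21847.90
Σ | 14123.29 |  |  | 785375.00 | 907652.10
x_c = 785375.00 / 14123.29 = 55.61 mm
y_c = 907652.10 / 14123.29 = 64.27 mm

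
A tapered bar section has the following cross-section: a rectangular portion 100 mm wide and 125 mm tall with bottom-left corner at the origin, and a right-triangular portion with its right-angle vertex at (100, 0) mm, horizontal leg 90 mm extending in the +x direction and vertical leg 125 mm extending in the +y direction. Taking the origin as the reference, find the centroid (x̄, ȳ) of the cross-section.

rectangular portion: A = 100 × 125 = 12500.00, centroid at (50.00, 62.50).
triangular portion: A = ½·90·125 = 5625.00, centroid at (130.00, 41.67).
ΣA = 18125.00 mm², ΣAx̄ = 1356250.00 mm³, ΣAȳ = 1015625.00 mm³.
x̄ = 1356250.00/18125.00 = 74.83 mm; ȳ = 1015625.00/18125.00 = 56.03 mm.

x̄ = 74.83 mm, ȳ = 56.03 mm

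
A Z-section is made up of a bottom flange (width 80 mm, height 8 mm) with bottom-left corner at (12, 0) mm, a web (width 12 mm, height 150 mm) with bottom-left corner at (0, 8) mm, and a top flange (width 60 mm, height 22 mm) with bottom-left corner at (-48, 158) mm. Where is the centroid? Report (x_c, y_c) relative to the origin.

x_c = 5.40 mm, y_c = 99.74 mm

bottom flange: A = 80 × 8 = 640.00, centroid at (52.00, 4.00).
web: A = 12 × 150 = 1800.00, centroid at (6.00, 83.00).
top flange: A = 60 × 22 = 1320.00, centroid at (-18.00, 169.00).
ΣA = 3760.00 mm²
ΣAx_c = (640.00)(52.00) + (1800.00)(6.00) + (1320.00)(-18.00) = 20320.00 mm³
ΣAy_c = (640.00)(4.00) + (1800.00)(83.00) + (1320.00)(169.00) = 375040.00 mm³
x_c = 20320.00 / 3760.00 = 5.40 mm
y_c = 375040.00 / 3760.00 = 99.74 mm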